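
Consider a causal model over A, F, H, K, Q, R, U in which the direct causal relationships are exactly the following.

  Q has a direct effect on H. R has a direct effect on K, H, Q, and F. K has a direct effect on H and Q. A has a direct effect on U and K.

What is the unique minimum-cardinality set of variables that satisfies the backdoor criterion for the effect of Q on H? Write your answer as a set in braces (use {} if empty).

Variables eligible for adjustment (non-descendants of Q, excluding Q and H): {A, F, K, R, U}.
Backdoor paths from Q to H:
  P1: Q <- R -> K -> H
  P2: Q <- R -> H
  P3: Q <- K <- R -> H
  P4: Q <- K -> H
The empty set is not sufficient: P1 (Q <- R -> K -> H) has no collider blocking it and no conditioned non-collider, so it is open.
Try {K, R}:
  P1: blocked at fork node R ∈ conditioning set.
  P2: blocked at fork node R ∈ conditioning set.
  P3: blocked at chain node K ∈ conditioning set.
  P4: blocked at fork node K ∈ conditioning set.
{K, R} contains no descendant of Q and blocks every backdoor path.
Every element of {K, R} is needed (dropping K leaves P4 open; dropping R leaves P2 open), so no proper subset is valid.
Among all size-2 subsets of the eligible variables, only {K, R} blocks every backdoor path, so it is the unique smallest valid adjustment set.

{K, R}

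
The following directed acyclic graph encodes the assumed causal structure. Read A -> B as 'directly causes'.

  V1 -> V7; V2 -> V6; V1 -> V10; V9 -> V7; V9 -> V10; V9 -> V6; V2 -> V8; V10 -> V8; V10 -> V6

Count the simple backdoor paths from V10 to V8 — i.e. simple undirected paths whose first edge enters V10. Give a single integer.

2

A backdoor path from V10 to V8 is any simple undirected path whose first edge points into V10 (i.e. leaves V10 via a parent).
Parents of V10: {V1, V9}.
Enumerating:
  P1: V10 <- V9 -> V6 <- V2 -> V8
  P2: V10 <- V1 -> V7 <- V9 -> V6 <- V2 -> V8
That exhausts the simple backdoor paths. Count: 2.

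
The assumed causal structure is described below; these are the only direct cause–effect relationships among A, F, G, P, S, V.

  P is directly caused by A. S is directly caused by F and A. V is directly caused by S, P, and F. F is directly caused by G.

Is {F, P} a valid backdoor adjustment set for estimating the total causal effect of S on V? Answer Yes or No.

Backdoor paths from S to V (paths whose first edge points into S):
  P1: S <- F -> V
  P2: S <- A -> P -> V
Condition 1 (no descendant of S in the set): holds — descendants of S are {V}; none are in {F, P}.
Condition 2 (every backdoor path blocked by {F, P}):
  P1: blocked at fork node F ∈ conditioning set.
  P2: blocked at chain node P ∈ conditioning set.
{F, P} satisfies the backdoor criterion.

Yes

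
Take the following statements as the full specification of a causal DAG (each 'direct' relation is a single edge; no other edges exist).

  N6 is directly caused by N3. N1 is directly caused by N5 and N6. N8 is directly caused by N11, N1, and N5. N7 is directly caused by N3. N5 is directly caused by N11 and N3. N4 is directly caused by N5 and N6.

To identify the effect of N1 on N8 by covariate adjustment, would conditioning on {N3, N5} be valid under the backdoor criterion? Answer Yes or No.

Backdoor paths from N1 to N8 (paths whose first edge points into N1):
  P1: N1 <- N5 <- N11 -> N8
  P2: N1 <- N5 -> N8
  P3: N1 <- N6 <- N3 -> N5 <- N11 -> N8
  P4: N1 <- N6 <- N3 -> N5 -> N8
  P5: N1 <- N6 -> N4 <- N5 <- N11 -> N8
  P6: N1 <- N6 -> N4 <- N5 -> N8
Condition 1 (no descendant of N1 in the set): holds — descendants of N1 are {N8}; none are in {N3, N5}.
Condition 2 (every backdoor path blocked by {N3, N5}):
  P1: blocked at chain node N5 ∈ conditioning set.
  P2: blocked at fork node N5 ∈ conditioning set.
  P3: blocked at fork node N3 ∈ conditioning set.
  P4: blocked at fork node N3 ∈ conditioning set.
  P5: blocked at collider N4 (neither it nor any descendant is in the conditioning set).
  P6: blocked at collider N4 (neither it nor any descendant is in the conditioning set).
{N3, N5} satisfies the backdoor criterion.

Yes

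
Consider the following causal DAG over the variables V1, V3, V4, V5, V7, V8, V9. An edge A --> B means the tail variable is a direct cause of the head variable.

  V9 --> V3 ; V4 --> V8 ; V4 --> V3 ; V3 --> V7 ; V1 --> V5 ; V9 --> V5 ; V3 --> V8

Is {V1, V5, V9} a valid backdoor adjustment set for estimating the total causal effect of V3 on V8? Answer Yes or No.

Backdoor paths from V3 to V8 (paths whose first edge points into V3):
  P1: V3 <- V4 -> V8
Condition 1 (no descendant of V3 in the set): holds — descendants of V3 are {V7, V8}; none are in {V1, V5, V9}.
Condition 2 (every backdoor path blocked by {V1, V5, V9}):
  P1: open — no interior node is in the conditioning set.
{V1, V5, V9} does not satisfy the backdoor criterion.

No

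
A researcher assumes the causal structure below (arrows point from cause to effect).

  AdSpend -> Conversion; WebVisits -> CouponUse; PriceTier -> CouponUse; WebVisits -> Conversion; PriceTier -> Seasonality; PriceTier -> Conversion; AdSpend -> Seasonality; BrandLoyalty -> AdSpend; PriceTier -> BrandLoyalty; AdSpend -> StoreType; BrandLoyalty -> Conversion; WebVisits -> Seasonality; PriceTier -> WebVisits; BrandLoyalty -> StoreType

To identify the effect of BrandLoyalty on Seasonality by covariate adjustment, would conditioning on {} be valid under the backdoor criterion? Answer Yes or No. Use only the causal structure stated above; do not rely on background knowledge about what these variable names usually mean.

Backdoor paths from BrandLoyalty to Seasonality (paths whose first edge points into BrandLoyalty):
  P1: BrandLoyalty <- PriceTier -> WebVisits -> Conversion <- AdSpend -> Seasonality
  P2: BrandLoyalty <- PriceTier -> WebVisits -> Seasonality
  P3: BrandLoyalty <- PriceTier -> CouponUse <- WebVisits -> Conversion <- AdSpend -> Seasonality
  P4: BrandLoyalty <- PriceTier -> CouponUse <- WebVisits -> Seasonality
  P5: BrandLoyalty <- PriceTier -> Conversion <- WebVisits -> Seasonality
  P6: BrandLoyalty <- PriceTier -> Conversion <- AdSpend -> Seasonality
  P7: BrandLoyalty <- PriceTier -> Seasonality
Condition 1 (no descendant of BrandLoyalty in the set): holds — descendants of BrandLoyalty are {AdSpend, Conversion, Seasonality, StoreType}; none are in {}.
Condition 2 (every backdoor path blocked by {}):
  P1: blocked at collider Conversion (neither it nor any descendant is in the conditioning set).
  P2: open — no interior node is in the conditioning set.
  P3: blocked at collider CouponUse (neither it nor any descendant is in the conditioning set).
  P4: blocked at collider CouponUse (neither it nor any descendant is in the conditioning set).
  P5: blocked at collider Conversion (neither it nor any descendant is in the conditioning set).
  P6: blocked at collider Conversion (neither it nor any descendant is in the conditioning set).
  P7: open — no interior node is in the conditioning set.
{} does not satisfy the backdoor criterion.

No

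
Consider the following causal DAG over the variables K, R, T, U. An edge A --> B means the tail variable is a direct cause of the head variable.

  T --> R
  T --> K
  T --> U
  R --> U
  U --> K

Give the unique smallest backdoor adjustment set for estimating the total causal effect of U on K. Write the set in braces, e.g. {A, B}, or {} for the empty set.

Variables eligible for adjustment (non-descendants of U, excluding U and K): {R, T}.
Backdoor paths from U to K:
  P1: U <- T -> K
  P2: U <- R <- T -> K
The empty set is not sufficient: P1 (U <- T -> K) has no collider blocking it and no conditioned non-collider, so it is open.
Try {T}:
  P1: blocked at fork node T ∈ conditioning set.
  P2: blocked at fork node T ∈ conditioning set.
{T} contains no descendant of U and blocks every backdoor path.
No other singleton works — e.g. {R} leaves P1 open — so {T} is the unique smallest valid adjustment set.

{T}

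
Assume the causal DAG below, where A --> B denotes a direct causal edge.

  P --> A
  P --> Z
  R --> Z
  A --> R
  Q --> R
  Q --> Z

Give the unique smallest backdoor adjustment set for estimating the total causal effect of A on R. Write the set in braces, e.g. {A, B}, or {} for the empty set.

{}

Variables eligible for adjustment (non-descendants of A, excluding A and R): {P, Q}.
Backdoor paths from A to R:
  P1: A <- P -> Z <- Q -> R
  P2: A <- P -> Z <- R
Each backdoor path contains an unconditioned collider, so every path is already blocked with the empty conditioning set:
  P1: blocked at collider Z (neither it nor any descendant is in the conditioning set).
  P2: blocked at collider Z (neither it nor any descendant is in the conditioning set).
The empty set is therefore the unique smallest valid set.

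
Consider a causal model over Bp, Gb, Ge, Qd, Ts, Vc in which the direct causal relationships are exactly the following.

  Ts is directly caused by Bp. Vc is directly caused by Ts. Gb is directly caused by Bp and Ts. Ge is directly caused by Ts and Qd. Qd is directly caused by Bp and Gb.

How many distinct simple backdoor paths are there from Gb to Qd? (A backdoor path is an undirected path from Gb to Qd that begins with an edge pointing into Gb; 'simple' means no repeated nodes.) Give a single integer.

A backdoor path from Gb to Qd is any simple undirected path whose first edge points into Gb (i.e. leaves Gb via a parent).
Parents of Gb: {Bp, Ts}.
Enumerating:
  P1: Gb <- Bp -> Ts -> Ge <- Qd
  P2: Gb <- Bp -> Qd
  P3: Gb <- Ts <- Bp -> Qd
  P4: Gb <- Ts -> Ge <- Qd
That exhausts the simple backdoor paths. Count: 4.

4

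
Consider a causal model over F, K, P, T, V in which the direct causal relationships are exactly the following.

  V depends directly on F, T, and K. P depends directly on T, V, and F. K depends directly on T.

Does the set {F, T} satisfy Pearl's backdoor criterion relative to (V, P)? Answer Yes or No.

Yes

Backdoor paths from V to P (paths whose first edge points into V):
  P1: V <- T -> P
  P2: V <- K <- T -> P
  P3: V <- F -> P
Condition 1 (no descendant of V in the set): holds — descendants of V are {P}; none are in {F, T}.
Condition 2 (every backdoor path blocked by {F, T}):
  P1: blocked at fork node T ∈ conditioning set.
  P2: blocked at fork node T ∈ conditioning set.
  P3: blocked at fork node F ∈ conditioning set.
{F, T} satisfies the backdoor criterion.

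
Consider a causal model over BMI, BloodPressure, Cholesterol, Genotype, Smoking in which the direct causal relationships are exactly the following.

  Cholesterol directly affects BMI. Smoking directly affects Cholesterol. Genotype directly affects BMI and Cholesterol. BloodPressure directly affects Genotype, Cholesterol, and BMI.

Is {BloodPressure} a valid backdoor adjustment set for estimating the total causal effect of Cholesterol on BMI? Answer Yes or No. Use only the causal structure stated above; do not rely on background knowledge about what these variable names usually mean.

Backdoor paths from Cholesterol to BMI (paths whose first edge points into Cholesterol):
  P1: Cholesterol <- BloodPressure -> Genotype -> BMI
  P2: Cholesterol <- BloodPressure -> BMI
  P3: Cholesterol <- Genotype <- BloodPressure -> BMI
  P4: Cholesterol <- Genotype -> BMI
Condition 1 (no descendant of Cholesterol in the set): holds — descendants of Cholesterol are {BMI}; none are in {BloodPressure}.
Condition 2 (every backdoor path blocked by {BloodPressure}):
  P1: blocked at fork node BloodPressure ∈ conditioning set.
  P2: blocked at fork node BloodPressure ∈ conditioning set.
  P3: blocked at fork node BloodPressure ∈ conditioning set.
  P4: open — no interior node is in the conditioning set.
{BloodPressure} does not satisfy the backdoor criterion.

No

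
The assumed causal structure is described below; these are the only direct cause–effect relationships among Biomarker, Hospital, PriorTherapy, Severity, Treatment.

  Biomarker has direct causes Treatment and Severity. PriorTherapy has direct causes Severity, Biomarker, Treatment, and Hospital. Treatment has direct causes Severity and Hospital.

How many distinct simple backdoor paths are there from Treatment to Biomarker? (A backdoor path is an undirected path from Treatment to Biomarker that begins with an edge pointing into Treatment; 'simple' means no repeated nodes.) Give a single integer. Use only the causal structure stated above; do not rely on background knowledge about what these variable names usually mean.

4

A backdoor path from Treatment to Biomarker is any simple undirected path whose first edge points into Treatment (i.e. leaves Treatment via a parent).
Parents of Treatment: {Hospital, Severity}.
Enumerating:
  P1: Treatment <- Hospital -> PriorTherapy <- Severity -> Biomarker
  P2: Treatment <- Hospital -> PriorTherapy <- Biomarker
  P3: Treatment <- Severity -> Biomarker
  P4: Treatment <- Severity -> PriorTherapy <- Biomarker
That exhausts the simple backdoor paths. Count: 4.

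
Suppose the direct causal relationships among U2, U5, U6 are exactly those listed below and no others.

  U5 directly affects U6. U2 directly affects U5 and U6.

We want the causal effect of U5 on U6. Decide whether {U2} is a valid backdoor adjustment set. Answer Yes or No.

Backdoor paths from U5 to U6 (paths whose first edge points into U5):
  P1: U5 <- U2 -> U6
Condition 1 (no descendant of U5 in the set): holds — descendants of U5 are {U6}; none are in {U2}.
Condition 2 (every backdoor path blocked by {U2}):
  P1: blocked at fork node U2 ∈ conditioning set.
{U2} satisfies the backdoor criterion.

Yes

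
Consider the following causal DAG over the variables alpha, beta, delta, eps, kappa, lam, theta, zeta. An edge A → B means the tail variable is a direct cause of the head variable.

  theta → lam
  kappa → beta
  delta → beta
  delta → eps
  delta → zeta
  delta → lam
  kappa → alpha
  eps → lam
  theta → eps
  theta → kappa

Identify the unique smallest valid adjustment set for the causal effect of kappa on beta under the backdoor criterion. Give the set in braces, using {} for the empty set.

Variables eligible for adjustment (non-descendants of kappa, excluding kappa and beta): {delta, eps, lam, theta, zeta}.
Backdoor paths from kappa to beta:
  P1: kappa <- theta -> eps <- delta -> beta
  P2: kappa <- theta -> eps -> lam <- delta -> beta
  P3: kappa <- theta -> lam <- delta -> beta
  P4: kappa <- theta -> lam <- eps <- delta -> beta
Each backdoor path contains an unconditioned collider, so every path is already blocked with the empty conditioning set:
  P1: blocked at collider eps (neither it nor any descendant is in the conditioning set).
  P2: blocked at collider lam (neither it nor any descendant is in the conditioning set).
  P3: blocked at collider lam (neither it nor any descendant is in the conditioning set).
  P4: blocked at collider lam (neither it nor any descendant is in the conditioning set).
The empty set is therefore the unique smallest valid set.

{}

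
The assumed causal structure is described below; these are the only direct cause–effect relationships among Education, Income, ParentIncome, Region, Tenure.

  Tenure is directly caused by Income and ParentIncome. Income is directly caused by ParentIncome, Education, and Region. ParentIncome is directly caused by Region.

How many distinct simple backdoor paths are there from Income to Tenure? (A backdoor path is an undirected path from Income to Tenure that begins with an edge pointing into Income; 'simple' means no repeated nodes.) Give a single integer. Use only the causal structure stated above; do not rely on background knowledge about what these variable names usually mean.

2

A backdoor path from Income to Tenure is any simple undirected path whose first edge points into Income (i.e. leaves Income via a parent).
Parents of Income: {Education, ParentIncome, Region}.
Enumerating:
  P1: Income <- Region -> ParentIncome -> Tenure
  P2: Income <- ParentIncome -> Tenure
That exhausts the simple backdoor paths. Count: 2.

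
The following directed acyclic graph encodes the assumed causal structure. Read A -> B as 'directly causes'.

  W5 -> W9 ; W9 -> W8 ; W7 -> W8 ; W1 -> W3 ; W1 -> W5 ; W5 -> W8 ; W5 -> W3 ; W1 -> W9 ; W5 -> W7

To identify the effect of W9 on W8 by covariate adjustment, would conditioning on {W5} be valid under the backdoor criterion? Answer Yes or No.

Backdoor paths from W9 to W8 (paths whose first edge points into W9):
  P1: W9 <- W1 -> W5 -> W7 -> W8
  P2: W9 <- W1 -> W5 -> W8
  P3: W9 <- W1 -> W3 <- W5 -> W7 -> W8
  P4: W9 <- W1 -> W3 <- W5 -> W8
  P5: W9 <- W5 -> W7 -> W8
  P6: W9 <- W5 -> W8
Condition 1 (no descendant of W9 in the set): holds — descendants of W9 are {W8}; none are in {W5}.
Condition 2 (every backdoor path blocked by {W5}):
  P1: blocked at chain node W5 ∈ conditioning set.
  P2: blocked at chain node W5 ∈ conditioning set.
  P3: blocked at collider W3 (neither it nor any descendant is in the conditioning set).
  P4: blocked at collider W3 (neither it nor any descendant is in the conditioning set).
  P5: blocked at fork node W5 ∈ conditioning set.
  P6: blocked at fork node W5 ∈ conditioning set.
{W5} satisfies the backdoor criterion.

Yes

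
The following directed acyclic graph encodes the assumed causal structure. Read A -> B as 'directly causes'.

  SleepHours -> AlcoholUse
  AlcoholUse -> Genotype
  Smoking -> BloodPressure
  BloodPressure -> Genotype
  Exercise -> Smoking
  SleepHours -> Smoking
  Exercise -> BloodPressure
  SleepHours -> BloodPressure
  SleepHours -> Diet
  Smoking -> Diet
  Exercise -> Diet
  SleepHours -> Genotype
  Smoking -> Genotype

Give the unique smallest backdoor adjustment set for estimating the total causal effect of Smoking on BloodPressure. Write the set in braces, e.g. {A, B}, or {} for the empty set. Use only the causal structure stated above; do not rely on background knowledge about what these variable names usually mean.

Variables eligible for adjustment (non-descendants of Smoking, excluding Smoking and BloodPressure): {AlcoholUse, Exercise, SleepHours}.
Backdoor paths from Smoking to BloodPressure:
  P1: Smoking <- SleepHours -> AlcoholUse -> Genotype <- BloodPressure
  P2: Smoking <- SleepHours -> Diet <- Exercise -> BloodPressure
  P3: Smoking <- SleepHours -> BloodPressure
  P4: Smoking <- SleepHours -> Genotype <- BloodPressure
  P5: Smoking <- Exercise -> Diet <- SleepHours -> AlcoholUse -> Genotype <- BloodPressure
  P6: Smoking <- Exercise -> Diet <- SleepHours -> BloodPressure
  P7: Smoking <- Exercise -> Diet <- SleepHours -> Genotype <- BloodPressure
  P8: Smoking <- Exercise -> BloodPressure
The empty set is not sufficient: P3 (Smoking <- SleepHours -> BloodPressure) has no collider blocking it and no conditioned non-collider, so it is open.
Try {Exercise, SleepHours}:
  P1: blocked at fork node SleepHours ∈ conditioning set.
  P2: blocked at fork node SleepHours ∈ conditioning set.
  P3: blocked at fork node SleepHours ∈ conditioning set.
  P4: blocked at fork node SleepHours ∈ conditioning set.
  P5: blocked at fork node Exercise ∈ conditioning set.
  P6: blocked at fork node Exercise ∈ conditioning set.
  P7: blocked at fork node Exercise ∈ conditioning set.
  P8: blocked at fork node Exercise ∈ conditioning set.
{Exercise, SleepHours} contains no descendant of Smoking and blocks every backdoor path.
Every element of {Exercise, SleepHours} is needed (dropping Exercise leaves P8 open; dropping SleepHours leaves P3 open), so no proper subset is valid.
Among all size-2 subsets of the eligible variables, only {Exercise, SleepHours} blocks every backdoor path, so it is the unique smallest valid adjustment set.

{Exercise, SleepHours}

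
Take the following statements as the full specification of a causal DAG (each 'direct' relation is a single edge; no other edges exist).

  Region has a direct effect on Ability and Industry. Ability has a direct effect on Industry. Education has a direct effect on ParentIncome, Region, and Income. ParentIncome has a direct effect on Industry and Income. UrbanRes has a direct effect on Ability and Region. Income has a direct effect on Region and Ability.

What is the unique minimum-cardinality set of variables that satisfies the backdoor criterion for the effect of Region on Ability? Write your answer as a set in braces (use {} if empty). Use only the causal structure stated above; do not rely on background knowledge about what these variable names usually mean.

Variables eligible for adjustment (non-descendants of Region, excluding Region and Ability): {Education, Income, ParentIncome, UrbanRes}.
Backdoor paths from Region to Ability:
  P1: Region <- Education -> ParentIncome -> Income -> Ability
  P2: Region <- Education -> ParentIncome -> Industry <- Ability
  P3: Region <- Education -> Income <- ParentIncome -> Industry <- Ability
  P4: Region <- Education -> Income -> Ability
  P5: Region <- UrbanRes -> Ability
  P6: Region <- Income <- Education -> ParentIncome -> Industry <- Ability
  P7: Region <- Income <- ParentIncome -> Industry <- Ability
  P8: Region <- Income -> Ability
The empty set is not sufficient: P1 (Region <- Education -> ParentIncome -> Income -> Ability) has no collider blocking it and no conditioned non-collider, so it is open.
Try {Income, UrbanRes}:
  P1: blocked at chain node Income ∈ conditioning set.
  P2: blocked at collider Industry (neither it nor any descendant is in the conditioning set).
  P3: blocked at collider Industry (neither it nor any descendant is in the conditioning set).
  P4: blocked at chain node Income ∈ conditioning set.
  P5: blocked at fork node UrbanRes ∈ conditioning set.
  P6: blocked at chain node Income ∈ conditioning set.
  P7: blocked at chain node Income ∈ conditioning set.
  P8: blocked at fork node Income ∈ conditioning set.
{Income, UrbanRes} contains no descendant of Region and blocks every backdoor path.
Every element of {Income, UrbanRes} is needed (dropping Income leaves P1 open; dropping UrbanRes leaves P5 open), so no proper subset is valid.
Among all size-2 subsets of the eligible variables, only {Income, UrbanRes} blocks every backdoor path, so it is the unique smallest valid adjustment set.

{Income, UrbanRes}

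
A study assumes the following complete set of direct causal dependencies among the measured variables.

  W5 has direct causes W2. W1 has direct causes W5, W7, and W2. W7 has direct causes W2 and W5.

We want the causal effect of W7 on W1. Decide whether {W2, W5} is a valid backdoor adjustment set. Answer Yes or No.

Backdoor paths from W7 to W1 (paths whose first edge points into W7):
  P1: W7 <- W2 -> W5 -> W1
  P2: W7 <- W2 -> W1
  P3: W7 <- W5 <- W2 -> W1
  P4: W7 <- W5 -> W1
Condition 1 (no descendant of W7 in the set): holds — descendants of W7 are {W1}; none are in {W2, W5}.
Condition 2 (every backdoor path blocked by {W2, W5}):
  P1: blocked at fork node W2 ∈ conditioning set.
  P2: blocked at fork node W2 ∈ conditioning set.
  P3: blocked at chain node W5 ∈ conditioning set.
  P4: blocked at fork node W5 ∈ conditioning set.
{W2, W5} satisfies the backdoor criterion.

Yes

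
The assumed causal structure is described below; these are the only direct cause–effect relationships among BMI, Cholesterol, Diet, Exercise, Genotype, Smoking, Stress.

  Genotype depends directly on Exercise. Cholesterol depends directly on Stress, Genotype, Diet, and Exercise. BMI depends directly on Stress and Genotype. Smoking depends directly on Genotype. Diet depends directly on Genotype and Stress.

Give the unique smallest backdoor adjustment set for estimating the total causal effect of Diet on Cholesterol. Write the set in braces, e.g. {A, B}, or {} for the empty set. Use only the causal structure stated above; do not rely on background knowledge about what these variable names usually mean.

{Genotype, Stress}

Variables eligible for adjustment (non-descendants of Diet, excluding Diet and Cholesterol): {BMI, Exercise, Genotype, Smoking, Stress}.
Backdoor paths from Diet to Cholesterol:
  P1: Diet <- Genotype <- Exercise -> Cholesterol
  P2: Diet <- Genotype -> BMI <- Stress -> Cholesterol
  P3: Diet <- Genotype -> Cholesterol
  P4: Diet <- Stress -> BMI <- Genotype <- Exercise -> Cholesterol
  P5: Diet <- Stress -> BMI <- Genotype -> Cholesterol
  P6: Diet <- Stress -> Cholesterol
The empty set is not sufficient: P1 (Diet <- Genotype <- Exercise -> Cholesterol) has no collider blocking it and no conditioned non-collider, so it is open.
Try {Genotype, Stress}:
  P1: blocked at chain node Genotype ∈ conditioning set.
  P2: blocked at fork node Genotype ∈ conditioning set.
  P3: blocked at fork node Genotype ∈ conditioning set.
  P4: blocked at fork node Stress ∈ conditioning set.
  P5: blocked at fork node Stress ∈ conditioning set.
  P6: blocked at fork node Stress ∈ conditioning set.
{Genotype, Stress} contains no descendant of Diet and blocks every backdoor path.
Every element of {Genotype, Stress} is needed (dropping Genotype leaves P1 open; dropping Stress leaves P6 open), so no proper subset is valid.
Among all size-2 subsets of the eligible variables, only {Genotype, Stress} blocks every backdoor path, so it is the unique smallest valid adjustment set.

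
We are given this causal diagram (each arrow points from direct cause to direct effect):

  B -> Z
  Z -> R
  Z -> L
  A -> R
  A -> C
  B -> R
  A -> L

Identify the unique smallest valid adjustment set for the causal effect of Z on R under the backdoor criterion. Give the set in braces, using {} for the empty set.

{B}

Variables eligible for adjustment (non-descendants of Z, excluding Z and R): {A, B, C}.
Backdoor paths from Z to R:
  P1: Z <- B -> R
The empty set is not sufficient: P1 (Z <- B -> R) has no collider blocking it and no conditioned non-collider, so it is open.
Try {B}:
  P1: blocked at fork node B ∈ conditioning set.
{B} contains no descendant of Z and blocks every backdoor path.
No other singleton works — e.g. {A} leaves P1 open — so {B} is the unique smallest valid adjustment set.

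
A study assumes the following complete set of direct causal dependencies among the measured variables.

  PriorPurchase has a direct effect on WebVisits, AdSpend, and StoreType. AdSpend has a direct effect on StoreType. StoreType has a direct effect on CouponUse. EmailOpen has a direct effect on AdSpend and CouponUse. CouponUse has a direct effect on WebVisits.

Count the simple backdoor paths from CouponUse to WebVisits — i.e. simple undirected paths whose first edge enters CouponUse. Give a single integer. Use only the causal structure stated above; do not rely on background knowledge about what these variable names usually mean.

A backdoor path from CouponUse to WebVisits is any simple undirected path whose first edge points into CouponUse (i.e. leaves CouponUse via a parent).
Parents of CouponUse: {EmailOpen, StoreType}.
Enumerating:
  P1: CouponUse <- EmailOpen -> AdSpend <- PriorPurchase -> WebVisits
  P2: CouponUse <- EmailOpen -> AdSpend -> StoreType <- PriorPurchase -> WebVisits
  P3: CouponUse <- StoreType <- PriorPurchase -> WebVisits
  P4: CouponUse <- StoreType <- AdSpend <- PriorPurchase -> WebVisits
That exhausts the simple backdoor paths. Count: 4.

4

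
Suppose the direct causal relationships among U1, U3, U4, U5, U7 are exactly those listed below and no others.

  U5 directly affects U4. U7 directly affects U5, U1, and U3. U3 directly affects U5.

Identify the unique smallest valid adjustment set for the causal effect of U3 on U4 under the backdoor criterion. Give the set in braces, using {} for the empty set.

Variables eligible for adjustment (non-descendants of U3, excluding U3 and U4): {U1, U7}.
Backdoor paths from U3 to U4:
  P1: U3 <- U7 -> U5 -> U4
The empty set is not sufficient: P1 (U3 <- U7 -> U5 -> U4) has no collider blocking it and no conditioned non-collider, so it is open.
Try {U7}:
  P1: blocked at fork node U7 ∈ conditioning set.
{U7} contains no descendant of U3 and blocks every backdoor path.
No other singleton works — e.g. {U1} leaves P1 open — so {U7} is the unique smallest valid adjustment set.

{U7}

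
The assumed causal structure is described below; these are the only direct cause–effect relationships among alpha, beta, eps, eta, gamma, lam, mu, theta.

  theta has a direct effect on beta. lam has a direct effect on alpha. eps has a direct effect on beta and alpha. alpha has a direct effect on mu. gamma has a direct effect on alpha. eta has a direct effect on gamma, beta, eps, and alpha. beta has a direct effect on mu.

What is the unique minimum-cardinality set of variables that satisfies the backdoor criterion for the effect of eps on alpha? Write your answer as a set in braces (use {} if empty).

Variables eligible for adjustment (non-descendants of eps, excluding eps and alpha): {eta, gamma, lam, theta}.
Backdoor paths from eps to alpha:
  P1: eps <- eta -> beta -> mu <- alpha
  P2: eps <- eta -> gamma -> alpha
  P3: eps <- eta -> alpha
The empty set is not sufficient: P2 (eps <- eta -> gamma -> alpha) has no collider blocking it and no conditioned non-collider, so it is open.
Try {eta}:
  P1: blocked at fork node eta ∈ conditioning set.
  P2: blocked at fork node eta ∈ conditioning set.
  P3: blocked at fork node eta ∈ conditioning set.
{eta} contains no descendant of eps and blocks every backdoor path.
No other singleton works — e.g. {theta} leaves P2 open — so {eta} is the unique smallest valid adjustment set.

{eta}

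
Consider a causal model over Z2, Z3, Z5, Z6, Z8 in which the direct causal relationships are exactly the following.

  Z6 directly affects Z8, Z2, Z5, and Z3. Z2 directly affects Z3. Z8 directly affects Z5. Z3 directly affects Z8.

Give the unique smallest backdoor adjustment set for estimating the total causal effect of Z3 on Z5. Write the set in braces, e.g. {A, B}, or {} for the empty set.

Variables eligible for adjustment (non-descendants of Z3, excluding Z3 and Z5): {Z2, Z6}.
Backdoor paths from Z3 to Z5:
  P1: Z3 <- Z6 -> Z8 -> Z5
  P2: Z3 <- Z6 -> Z5
  P3: Z3 <- Z2 <- Z6 -> Z8 -> Z5
  P4: Z3 <- Z2 <- Z6 -> Z5
The empty set is not sufficient: P1 (Z3 <- Z6 -> Z8 -> Z5) has no collider blocking it and no conditioned non-collider, so it is open.
Try {Z6}:
  P1: blocked at fork node Z6 ∈ conditioning set.
  P2: blocked at fork node Z6 ∈ conditioning set.
  P3: blocked at fork node Z6 ∈ conditioning set.
  P4: blocked at fork node Z6 ∈ conditioning set.
{Z6} contains no descendant of Z3 and blocks every backdoor path.
No other singleton works — e.g. {Z2} leaves P1 open — so {Z6} is the unique smallest valid adjustment set.

{Z6}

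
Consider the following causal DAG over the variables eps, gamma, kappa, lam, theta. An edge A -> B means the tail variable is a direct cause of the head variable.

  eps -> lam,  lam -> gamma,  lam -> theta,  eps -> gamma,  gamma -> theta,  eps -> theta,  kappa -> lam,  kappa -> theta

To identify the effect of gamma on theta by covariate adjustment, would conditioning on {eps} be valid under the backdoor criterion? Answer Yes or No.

Backdoor paths from gamma to theta (paths whose first edge points into gamma):
  P1: gamma <- eps -> lam <- kappa -> theta
  P2: gamma <- eps -> lam -> theta
  P3: gamma <- eps -> theta
  P4: gamma <- lam <- eps -> theta
  P5: gamma <- lam <- kappa -> theta
  P6: gamma <- lam -> theta
Condition 1 (no descendant of gamma in the set): holds — descendants of gamma are {theta}; none are in {eps}.
Condition 2 (every backdoor path blocked by {eps}):
  P1: blocked at fork node eps ∈ conditioning set.
  P2: blocked at fork node eps ∈ conditioning set.
  P3: blocked at fork node eps ∈ conditioning set.
  P4: blocked at fork node eps ∈ conditioning set.
  P5: open — no interior node is in the conditioning set.
  P6: open — no interior node is in the conditioning set.
{eps} does not satisfy the backdoor criterion.

No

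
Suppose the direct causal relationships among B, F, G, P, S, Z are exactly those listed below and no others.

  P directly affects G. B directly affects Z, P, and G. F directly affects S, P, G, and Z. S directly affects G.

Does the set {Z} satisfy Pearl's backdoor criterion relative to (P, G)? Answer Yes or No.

Backdoor paths from P to G (paths whose first edge points into P):
  P1: P <- F -> S -> G
  P2: P <- F -> G
  P3: P <- F -> Z <- B -> G
  P4: P <- B -> G
  P5: P <- B -> Z <- F -> S -> G
  P6: P <- B -> Z <- F -> G
Condition 1 (no descendant of P in the set): holds — descendants of P are {G}; none are in {Z}.
Condition 2 (every backdoor path blocked by {Z}):
  P1: open — no interior node is in the conditioning set.
  P2: open — no interior node is in the conditioning set.
  P3: open — collider(s) Z are conditioned on (or have a conditioned descendant) and no non-collider on the path is in the set.
  P4: open — no interior node is in the conditioning set.
  P5: open — collider(s) Z are conditioned on (or have a conditioned descendant) and no non-collider on the path is in the set.
  P6: open — collider(s) Z are conditioned on (or have a conditioned descendant) and no non-collider on the path is in the set.
{Z} does not satisfy the backdoor criterion.

No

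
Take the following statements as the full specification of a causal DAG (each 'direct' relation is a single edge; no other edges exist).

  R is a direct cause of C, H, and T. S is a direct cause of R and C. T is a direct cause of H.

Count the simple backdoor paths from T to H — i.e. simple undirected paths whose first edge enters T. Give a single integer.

A backdoor path from T to H is any simple undirected path whose first edge points into T (i.e. leaves T via a parent).
Parents of T: {R}.
Enumerating:
  P1: T <- R -> H
That exhausts the simple backdoor paths. Count: 1.

1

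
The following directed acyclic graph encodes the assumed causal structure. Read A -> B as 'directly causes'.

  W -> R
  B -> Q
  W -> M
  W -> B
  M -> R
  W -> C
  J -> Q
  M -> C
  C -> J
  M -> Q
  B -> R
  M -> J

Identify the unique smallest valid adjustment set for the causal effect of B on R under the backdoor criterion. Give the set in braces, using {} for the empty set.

{W}

Variables eligible for adjustment (non-descendants of B, excluding B and R): {C, J, M, W}.
Backdoor paths from B to R:
  P1: B <- W -> M -> R
  P2: B <- W -> R
  P3: B <- W -> C <- M -> R
  P4: B <- W -> C -> J <- M -> R
  P5: B <- W -> C -> J -> Q <- M -> R
The empty set is not sufficient: P1 (B <- W -> M -> R) has no collider blocking it and no conditioned non-collider, so it is open.
Try {W}:
  P1: blocked at fork node W ∈ conditioning set.
  P2: blocked at fork node W ∈ conditioning set.
  P3: blocked at fork node W ∈ conditioning set.
  P4: blocked at fork node W ∈ conditioning set.
  P5: blocked at fork node W ∈ conditioning set.
{W} contains no descendant of B and blocks every backdoor path.
No other singleton works — e.g. {M} leaves P2 open — so {W} is the unique smallest valid adjustment set.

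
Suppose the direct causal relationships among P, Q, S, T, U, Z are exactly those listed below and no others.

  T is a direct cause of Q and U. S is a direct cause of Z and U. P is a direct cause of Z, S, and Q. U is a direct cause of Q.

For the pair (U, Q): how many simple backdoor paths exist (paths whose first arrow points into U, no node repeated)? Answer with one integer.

A backdoor path from U to Q is any simple undirected path whose first edge points into U (i.e. leaves U via a parent).
Parents of U: {S, T}.
Enumerating:
  P1: U <- T -> Q
  P2: U <- S <- P -> Q
  P3: U <- S -> Z <- P -> Q
That exhausts the simple backdoor paths. Count: 3.

3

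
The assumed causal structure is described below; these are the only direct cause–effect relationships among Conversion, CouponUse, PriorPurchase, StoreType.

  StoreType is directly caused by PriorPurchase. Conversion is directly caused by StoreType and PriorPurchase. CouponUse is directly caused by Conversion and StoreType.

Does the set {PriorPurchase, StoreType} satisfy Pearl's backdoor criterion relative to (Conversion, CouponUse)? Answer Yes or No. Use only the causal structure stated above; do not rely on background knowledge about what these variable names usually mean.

Yes

Backdoor paths from Conversion to CouponUse (paths whose first edge points into Conversion):
  P1: Conversion <- PriorPurchase -> StoreType -> CouponUse
  P2: Conversion <- StoreType -> CouponUse
Condition 1 (no descendant of Conversion in the set): holds — descendants of Conversion are {CouponUse}; none are in {PriorPurchase, StoreType}.
Condition 2 (every backdoor path blocked by {PriorPurchase, StoreType}):
  P1: blocked at fork node PriorPurchase ∈ conditioning set.
  P2: blocked at fork node StoreType ∈ conditioning set.
{PriorPurchase, StoreType} satisfies the backdoor criterion.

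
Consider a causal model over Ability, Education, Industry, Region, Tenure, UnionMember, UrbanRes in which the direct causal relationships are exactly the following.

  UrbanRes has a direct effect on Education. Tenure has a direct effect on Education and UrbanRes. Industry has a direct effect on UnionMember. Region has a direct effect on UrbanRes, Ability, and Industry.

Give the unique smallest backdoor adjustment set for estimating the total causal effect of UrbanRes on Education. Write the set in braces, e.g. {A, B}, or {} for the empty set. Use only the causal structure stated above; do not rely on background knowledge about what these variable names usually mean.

{Tenure}

Variables eligible for adjustment (non-descendants of UrbanRes, excluding UrbanRes and Education): {Ability, Industry, Region, Tenure, UnionMember}.
Backdoor paths from UrbanRes to Education:
  P1: UrbanRes <- Tenure -> Education
The empty set is not sufficient: P1 (UrbanRes <- Tenure -> Education) has no collider blocking it and no conditioned non-collider, so it is open.
Try {Tenure}:
  P1: blocked at fork node Tenure ∈ conditioning set.
{Tenure} contains no descendant of UrbanRes and blocks every backdoor path.
No other singleton works — e.g. {Region} leaves P1 open — so {Tenure} is the unique smallest valid adjustment set.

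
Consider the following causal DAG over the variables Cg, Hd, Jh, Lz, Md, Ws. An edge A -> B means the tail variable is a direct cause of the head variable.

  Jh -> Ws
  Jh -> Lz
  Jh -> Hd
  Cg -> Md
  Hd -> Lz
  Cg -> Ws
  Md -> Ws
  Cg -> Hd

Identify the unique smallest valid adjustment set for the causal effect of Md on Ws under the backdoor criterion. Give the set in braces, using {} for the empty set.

Variables eligible for adjustment (non-descendants of Md, excluding Md and Ws): {Cg, Hd, Jh, Lz}.
Backdoor paths from Md to Ws:
  P1: Md <- Cg -> Hd <- Jh -> Ws
  P2: Md <- Cg -> Hd -> Lz <- Jh -> Ws
  P3: Md <- Cg -> Ws
The empty set is not sufficient: P3 (Md <- Cg -> Ws) has no collider blocking it and no conditioned non-collider, so it is open.
Try {Cg}:
  P1: blocked at fork node Cg ∈ conditioning set.
  P2: blocked at fork node Cg ∈ conditioning set.
  P3: blocked at fork node Cg ∈ conditioning set.
{Cg} contains no descendant of Md and blocks every backdoor path.
No other singleton works — e.g. {Jh} leaves P3 open — so {Cg} is the unique smallest valid adjustment set.

{Cg}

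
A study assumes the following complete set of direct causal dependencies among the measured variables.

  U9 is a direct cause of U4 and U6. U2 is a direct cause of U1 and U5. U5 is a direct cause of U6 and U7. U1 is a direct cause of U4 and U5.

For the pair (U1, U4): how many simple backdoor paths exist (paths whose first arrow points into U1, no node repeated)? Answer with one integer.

A backdoor path from U1 to U4 is any simple undirected path whose first edge points into U1 (i.e. leaves U1 via a parent).
Parents of U1: {U2}.
Enumerating:
  P1: U1 <- U2 -> U5 -> U6 <- U9 -> U4
That exhausts the simple backdoor paths. Count: 1.

1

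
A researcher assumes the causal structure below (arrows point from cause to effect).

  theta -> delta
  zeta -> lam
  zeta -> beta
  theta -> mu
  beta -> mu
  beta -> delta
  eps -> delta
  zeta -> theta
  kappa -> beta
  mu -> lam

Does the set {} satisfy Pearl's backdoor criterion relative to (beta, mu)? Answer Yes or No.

No

Backdoor paths from beta to mu (paths whose first edge points into beta):
  P1: beta <- zeta -> theta -> mu
  P2: beta <- zeta -> lam <- mu
Condition 1 (no descendant of beta in the set): holds — descendants of beta are {delta, lam, mu}; none are in {}.
Condition 2 (every backdoor path blocked by {}):
  P1: open — no interior node is in the conditioning set.
  P2: blocked at collider lam (neither it nor any descendant is in the conditioning set).
{} does not satisfy the backdoor criterion.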